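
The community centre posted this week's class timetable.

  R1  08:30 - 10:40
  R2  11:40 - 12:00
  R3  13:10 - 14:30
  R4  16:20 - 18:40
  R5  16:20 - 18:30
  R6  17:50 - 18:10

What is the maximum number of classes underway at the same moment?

3

Sort all start/end points and keep a running count:
08:30 start R1 → 1
10:40 end R1 → 0
11:40 start R2 → 1
12:00 end R2 → 0
13:10 start R3 → 1
14:30 end R3 → 0
16:20 start R4 → 1
16:20 start R5 → 2
17:50 start R6 → 3
18:10 end R6 → 2
18:30 end R5 → 1
18:40 end R4 → 0
Peak is 3, at 17:50 (R4, R5, R6).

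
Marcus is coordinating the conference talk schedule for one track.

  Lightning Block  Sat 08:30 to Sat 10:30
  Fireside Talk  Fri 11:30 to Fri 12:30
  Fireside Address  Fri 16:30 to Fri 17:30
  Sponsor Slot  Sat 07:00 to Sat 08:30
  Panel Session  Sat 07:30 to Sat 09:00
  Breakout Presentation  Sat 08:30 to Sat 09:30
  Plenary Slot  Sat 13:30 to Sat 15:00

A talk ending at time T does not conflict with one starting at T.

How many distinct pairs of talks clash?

Sorted by start: Fireside Talk, Fireside Address, Sponsor Slot, Panel Session, Lightning Block, Breakout Presentation, Plenary Slot.
Fireside Address starts after Fireside Talk ends, so nothing later overlaps Fireside Talk either.
Sponsor Slot starts after Fireside Address ends, so nothing later overlaps Fireside Address either.
Panel Session starts before Sponsor Slot ends → Sponsor Slot and Panel Session overlap.
Lightning Block starts exactly when Sponsor Slot ends (back-to-back, no overlap), so nothing later overlaps Sponsor Slot either.
Lightning Block starts before Panel Session ends → Panel Session and Lightning Block overlap.
Breakout Presentation starts before Panel Session ends → Panel Session and Breakout Presentation overlap.
Plenary Slot starts after Panel Session ends.
Breakout Presentation starts before Lightning Block ends → Lightning Block and Breakout Presentation overlap.
Plenary Slot starts after Lightning Block ends.
Plenary Slot starts after Breakout Presentation ends.
Overlapping pairs: Breakout Presentation & Lightning Block, Breakout Presentation & Panel Session, Lightning Block & Panel Session, Panel Session & Sponsor Slot — 4 in total.

4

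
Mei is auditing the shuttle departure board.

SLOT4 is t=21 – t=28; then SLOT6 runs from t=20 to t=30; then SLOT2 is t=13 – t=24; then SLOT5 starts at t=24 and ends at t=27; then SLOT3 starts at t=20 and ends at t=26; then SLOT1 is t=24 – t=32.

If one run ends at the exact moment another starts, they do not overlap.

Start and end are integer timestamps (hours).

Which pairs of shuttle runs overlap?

SLOT1 & SLOT3, SLOT1 & SLOT4, SLOT1 & SLOT5, SLOT1 & SLOT6, SLOT2 & SLOT3, SLOT2 & SLOT4, SLOT2 & SLOT6, SLOT3 & SLOT4, SLOT3 & SLOT5, SLOT3 & SLOT6, SLOT4 & SLOT5, SLOT4 & SLOT6, SLOT5 & SLOT6

Sorted by start: SLOT2, SLOT3, SLOT6, SLOT4, SLOT1, SLOT5.
SLOT3 starts before SLOT2 ends → SLOT2 and SLOT3 overlap.
SLOT6 starts before SLOT2 ends → SLOT2 and SLOT6 overlap.
SLOT4 starts before SLOT2 ends → SLOT2 and SLOT4 overlap.
SLOT1 starts exactly when SLOT2 ends (back-to-back, no overlap) — done with SLOT2.
SLOT6 starts before SLOT3 ends → SLOT3 and SLOT6 overlap.
SLOT4 starts before SLOT3 ends → SLOT3 and SLOT4 overlap.
SLOT1 starts before SLOT3 ends → SLOT3 and SLOT1 overlap.
SLOT5 starts before SLOT3 ends → SLOT3 and SLOT5 overlap.
SLOT4 starts before SLOT6 ends → SLOT6 and SLOT4 overlap.
SLOT1 starts before SLOT6 ends → SLOT6 and SLOT1 overlap.
SLOT5 starts before SLOT6 ends → SLOT6 and SLOT5 overlap.
SLOT1 starts before SLOT4 ends → SLOT4 and SLOT1 overlap.
SLOT5 starts before SLOT4 ends → SLOT4 and SLOT5 overlap.
SLOT5 starts before SLOT1 ends → SLOT1 and SLOT5 overlap.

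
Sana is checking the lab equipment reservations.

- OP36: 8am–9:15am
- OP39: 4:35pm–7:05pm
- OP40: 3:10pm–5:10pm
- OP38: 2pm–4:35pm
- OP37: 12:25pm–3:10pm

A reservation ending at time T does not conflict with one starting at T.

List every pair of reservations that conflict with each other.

Sorted by start: OP36, OP37, OP38, OP40, OP39.
OP37 starts after OP36 ends; OP36 is clear from here.
OP38 starts before OP37 ends → OP37 and OP38 overlap.
OP40 starts exactly when OP37 ends (back-to-back, no overlap); OP37 is clear from here.
OP40 starts before OP38 ends → OP38 and OP40 overlap.
OP39 starts exactly when OP38 ends (back-to-back, no overlap).
OP39 starts before OP40 ends → OP40 and OP39 overlap.

OP37 & OP38, OP38 & OP40, OP39 & OP40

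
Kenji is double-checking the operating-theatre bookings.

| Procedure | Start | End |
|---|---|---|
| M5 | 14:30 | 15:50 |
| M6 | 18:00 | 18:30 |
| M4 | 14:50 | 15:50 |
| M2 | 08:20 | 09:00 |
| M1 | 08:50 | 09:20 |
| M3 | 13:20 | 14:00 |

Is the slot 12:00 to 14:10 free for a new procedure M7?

M2: ends 09:00 at or before M7 starts 12:00 → clear.
M1: ends 09:20 at or before M7 starts 12:00 → clear.
M3: starts 13:20 before M7 ends 14:10, and ends 14:00 after M7 starts 12:00 → overlap.
M5: starts 14:30 at or after M7 ends 14:10 → clear.
M4: starts 14:50 at or after M7 ends 14:10 → clear.
M6: starts 18:00 at or after M7 ends 14:10 → clear.
M7 overlaps M3.

No — it overlaps M3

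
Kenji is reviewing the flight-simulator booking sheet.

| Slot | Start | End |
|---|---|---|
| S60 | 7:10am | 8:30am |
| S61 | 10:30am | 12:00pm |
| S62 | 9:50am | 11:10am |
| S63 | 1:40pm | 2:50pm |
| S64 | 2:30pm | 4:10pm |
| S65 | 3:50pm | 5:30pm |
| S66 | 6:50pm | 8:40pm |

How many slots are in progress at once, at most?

Sweep the timeline, counting +1 at each start and −1 at each end (ends before starts at a tie):
7:10am start S60 → 1
8:30am end S60 → 0
9:50am start S62 → 1
10:30am start S61 → 2
11:10am end S62 → 1
12:00pm end S61 → 0
1:40pm start S63 → 1
2:30pm start S64 → 2
2:50pm end S63 → 1
3:50pm start S65 → 2
4:10pm end S64 → 1
5:30pm end S65 → 0
6:50pm start S66 → 1
8:40pm end S66 → 0
Peak is 2, at 10:30am (S61, S62).

2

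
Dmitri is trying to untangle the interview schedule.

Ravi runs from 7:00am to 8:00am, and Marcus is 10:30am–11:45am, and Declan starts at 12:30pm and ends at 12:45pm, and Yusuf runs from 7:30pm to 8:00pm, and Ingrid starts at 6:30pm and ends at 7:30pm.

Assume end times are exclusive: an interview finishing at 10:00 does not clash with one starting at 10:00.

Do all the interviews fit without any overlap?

Sorted by start: Ravi, Marcus, Declan, Ingrid, Yusuf.
Marcus starts after Ravi ends, so Ravi has no further overlaps.
Declan starts after Marcus ends, so Marcus has no further overlaps.
Ingrid starts after Declan ends, so Declan has no further overlaps.
Yusuf starts exactly when Ingrid ends (back-to-back, no overlap).
Every pair is clear; the schedule has no overlaps.

Yes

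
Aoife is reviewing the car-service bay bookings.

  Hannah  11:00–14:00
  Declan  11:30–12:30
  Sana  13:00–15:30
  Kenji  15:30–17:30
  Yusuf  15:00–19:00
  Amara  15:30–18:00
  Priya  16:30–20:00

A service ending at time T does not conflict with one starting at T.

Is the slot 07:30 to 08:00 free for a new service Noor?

Hannah: starts 11:00 at or after Noor ends 08:00 → clear.
Declan: starts 11:30 at or after Noor ends 08:00 → clear.
Sana: starts 13:00 at or after Noor ends 08:00 → clear.
Yusuf: starts 15:00 at or after Noor ends 08:00 → clear.
Kenji: starts 15:30 at or after Noor ends 08:00 → clear.
Amara: starts 15:30 at or after Noor ends 08:00 → clear.
Priya: starts 16:30 at or after Noor ends 08:00 → clear.

Yes — the slot is free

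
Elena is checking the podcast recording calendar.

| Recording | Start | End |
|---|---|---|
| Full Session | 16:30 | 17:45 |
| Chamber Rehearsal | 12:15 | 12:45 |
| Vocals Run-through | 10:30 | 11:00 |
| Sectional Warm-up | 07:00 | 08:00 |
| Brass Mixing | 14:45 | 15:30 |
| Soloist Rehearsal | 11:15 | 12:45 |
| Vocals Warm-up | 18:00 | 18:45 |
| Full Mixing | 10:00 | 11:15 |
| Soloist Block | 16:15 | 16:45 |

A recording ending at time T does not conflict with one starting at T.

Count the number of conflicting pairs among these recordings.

3

Two intervals overlap when each starts before the other ends.
Sorted by start: Sectional Warm-up, Full Mixing, Vocals Run-through, Soloist Rehearsal, Chamber Rehearsal, Brass Mixing, Soloist Block, Full Session, Vocals Warm-up.
Full Mixing starts after Sectional Warm-up ends, so nothing later overlaps Sectional Warm-up either.
Vocals Run-through starts before Full Mixing ends → Full Mixing and Vocals Run-through overlap.
Soloist Rehearsal starts exactly when Full Mixing ends (back-to-back, no overlap), so nothing later overlaps Full Mixing either.
Soloist Rehearsal starts after Vocals Run-through ends, so nothing later overlaps Vocals Run-through either.
Chamber Rehearsal starts before Soloist Rehearsal ends → Soloist Rehearsal and Chamber Rehearsal overlap.
Brass Mixing starts after Soloist Rehearsal ends, so nothing later overlaps Soloist Rehearsal either.
Brass Mixing starts after Chamber Rehearsal ends, so nothing later overlaps Chamber Rehearsal either.
Soloist Block starts after Brass Mixing ends, so nothing later overlaps Brass Mixing either.
Full Session starts before Soloist Block ends → Soloist Block and Full Session overlap.
Vocals Warm-up starts after Soloist Block ends.
Vocals Warm-up starts after Full Session ends.
Overlapping pairs: Chamber Rehearsal & Soloist Rehearsal, Full Mixing & Vocals Run-through, Full Session & Soloist Block — 3 in total.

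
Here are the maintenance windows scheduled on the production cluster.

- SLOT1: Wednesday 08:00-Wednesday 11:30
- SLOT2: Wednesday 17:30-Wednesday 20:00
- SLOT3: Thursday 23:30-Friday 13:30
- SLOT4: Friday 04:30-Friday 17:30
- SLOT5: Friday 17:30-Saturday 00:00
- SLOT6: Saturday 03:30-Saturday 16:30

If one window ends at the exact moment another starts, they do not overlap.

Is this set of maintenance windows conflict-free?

Two intervals overlap when each starts before the other ends.
Sorted by start: SLOT1, SLOT2, SLOT3, SLOT4, SLOT5, SLOT6.
SLOT2 starts after SLOT1 ends, so nothing later overlaps SLOT1 either.
SLOT3 starts after SLOT2 ends, so nothing later overlaps SLOT2 either.
SLOT4 starts before SLOT3 ends → SLOT3 and SLOT4 overlap.
That's a conflict, so the schedule is not conflict-free.

No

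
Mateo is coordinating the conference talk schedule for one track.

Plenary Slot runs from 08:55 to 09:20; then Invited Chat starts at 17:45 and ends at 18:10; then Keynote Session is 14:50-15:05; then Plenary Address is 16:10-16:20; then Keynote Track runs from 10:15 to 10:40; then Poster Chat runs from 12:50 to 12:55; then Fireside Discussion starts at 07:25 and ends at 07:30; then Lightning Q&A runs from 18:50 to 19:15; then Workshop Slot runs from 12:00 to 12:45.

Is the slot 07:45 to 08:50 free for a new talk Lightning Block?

Fireside Discussion: ends 07:30 at or before Lightning Block starts 07:45 → clear.
Plenary Slot: starts 08:55 at or after Lightning Block ends 08:50 → clear.
Keynote Track: starts 10:15 at or after Lightning Block ends 08:50 → clear.
Workshop Slot: starts 12:00 at or after Lightning Block ends 08:50 → clear.
Poster Chat: starts 12:50 at or after Lightning Block ends 08:50 → clear.
Keynote Session: starts 14:50 at or after Lightning Block ends 08:50 → clear.
Plenary Address: starts 16:10 at or after Lightning Block ends 08:50 → clear.
Invited Chat: starts 17:45 at or after Lightning Block ends 08:50 → clear.
Lightning Q&A: starts 18:50 at or after Lightning Block ends 08:50 → clear.

Yes — the slot is free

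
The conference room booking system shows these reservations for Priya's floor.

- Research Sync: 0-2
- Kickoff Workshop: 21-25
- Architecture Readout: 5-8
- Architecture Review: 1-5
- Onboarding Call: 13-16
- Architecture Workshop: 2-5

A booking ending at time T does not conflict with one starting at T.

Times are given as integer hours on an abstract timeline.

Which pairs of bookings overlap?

Architecture Review & Architecture Workshop, Architecture Review & Research Sync

Two intervals overlap when each starts before the other ends.
Sorted by start: Research Sync, Architecture Review, Architecture Workshop, Architecture Readout, Onboarding Call, Kickoff Workshop.
Architecture Review starts before Research Sync ends → Research Sync and Architecture Review overlap.
Architecture Workshop starts exactly when Research Sync ends (back-to-back, no overlap); Research Sync is clear from here.
Architecture Workshop starts before Architecture Review ends → Architecture Review and Architecture Workshop overlap.
Architecture Readout starts exactly when Architecture Review ends (back-to-back, no overlap); Architecture Review is clear from here.
Architecture Readout starts exactly when Architecture Workshop ends (back-to-back, no overlap); Architecture Workshop is clear from here.
Onboarding Call starts after Architecture Readout ends; Architecture Readout is clear from here.
Kickoff Workshop starts after Onboarding Call ends.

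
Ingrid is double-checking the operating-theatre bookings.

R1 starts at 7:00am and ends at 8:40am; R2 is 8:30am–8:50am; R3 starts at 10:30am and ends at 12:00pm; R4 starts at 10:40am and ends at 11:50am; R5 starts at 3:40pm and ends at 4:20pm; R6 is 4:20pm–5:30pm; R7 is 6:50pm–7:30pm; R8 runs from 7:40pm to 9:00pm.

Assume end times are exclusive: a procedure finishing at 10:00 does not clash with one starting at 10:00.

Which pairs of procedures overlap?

R1 & R2, R3 & R4

Check each pair: they overlap iff neither finishes before the other starts.
Sorted by start: R1, R2, R3, R4, R5, R6, R7, R8.
R2 starts before R1 ends → R1 and R2 overlap.
R3 starts after R1 ends — done with R1.
R3 starts after R2 ends — done with R2.
R4 starts before R3 ends → R3 and R4 overlap.
R5 starts after R3 ends — done with R3.
R5 starts after R4 ends — done with R4.
R6 starts exactly when R5 ends (back-to-back, no overlap) — done with R5.
R7 starts after R6 ends — done with R6.
R8 starts after R7 ends.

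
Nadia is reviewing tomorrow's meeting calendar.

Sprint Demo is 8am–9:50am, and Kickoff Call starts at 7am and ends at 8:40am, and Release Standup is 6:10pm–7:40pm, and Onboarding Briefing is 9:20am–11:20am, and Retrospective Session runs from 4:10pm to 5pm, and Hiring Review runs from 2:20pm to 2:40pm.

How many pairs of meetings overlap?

2

Sorted by start: Kickoff Call, Sprint Demo, Onboarding Briefing, Hiring Review, Retrospective Session, Release Standup.
Sprint Demo starts before Kickoff Call ends → Kickoff Call and Sprint Demo overlap.
Onboarding Briefing starts after Kickoff Call ends — done with Kickoff Call.
Onboarding Briefing starts before Sprint Demo ends → Sprint Demo and Onboarding Briefing overlap.
Hiring Review starts after Sprint Demo ends — done with Sprint Demo.
Hiring Review starts after Onboarding Briefing ends — done with Onboarding Briefing.
Retrospective Session starts after Hiring Review ends — done with Hiring Review.
Release Standup starts after Retrospective Session ends.
Overlapping pairs: Kickoff Call & Sprint Demo, Onboarding Briefing & Sprint Demo — 2 in total.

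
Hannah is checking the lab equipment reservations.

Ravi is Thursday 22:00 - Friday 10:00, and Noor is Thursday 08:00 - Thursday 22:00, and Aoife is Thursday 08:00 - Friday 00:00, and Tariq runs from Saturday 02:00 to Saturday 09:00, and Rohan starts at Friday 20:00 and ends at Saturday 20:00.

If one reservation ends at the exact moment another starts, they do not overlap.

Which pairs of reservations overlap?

Aoife & Noor, Aoife & Ravi, Rohan & Tariq

Sorted by start: Noor, Aoife, Ravi, Rohan, Tariq.
Aoife starts before Noor ends → Noor and Aoife overlap.
Ravi starts exactly when Noor ends (back-to-back, no overlap), so Noor has no further overlaps.
Ravi starts before Aoife ends → Aoife and Ravi overlap.
Rohan starts after Aoife ends, so Aoife has no further overlaps.
Rohan starts after Ravi ends, so Ravi has no further overlaps.
Tariq starts before Rohan ends → Rohan and Tariq overlap.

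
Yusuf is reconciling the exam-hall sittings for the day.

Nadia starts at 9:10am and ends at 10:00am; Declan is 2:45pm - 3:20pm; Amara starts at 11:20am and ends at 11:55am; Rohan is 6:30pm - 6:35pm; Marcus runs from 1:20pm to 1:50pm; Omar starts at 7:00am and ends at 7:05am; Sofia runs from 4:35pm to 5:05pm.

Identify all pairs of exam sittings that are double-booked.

none

Sorted by start: Omar, Nadia, Amara, Marcus, Declan, Sofia, Rohan.
Nadia starts after Omar ends — done with Omar.
Amara starts after Nadia ends — done with Nadia.
Marcus starts after Amara ends — done with Amara.
Declan starts after Marcus ends — done with Marcus.
Sofia starts after Declan ends — done with Declan.
Rohan starts after Sofia ends.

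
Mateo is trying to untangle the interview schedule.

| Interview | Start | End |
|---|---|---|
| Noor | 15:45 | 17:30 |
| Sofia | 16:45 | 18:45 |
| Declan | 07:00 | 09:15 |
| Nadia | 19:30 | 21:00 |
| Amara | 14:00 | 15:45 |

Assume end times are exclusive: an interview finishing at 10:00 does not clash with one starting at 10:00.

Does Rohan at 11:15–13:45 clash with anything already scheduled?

No — it doesn't clash with anything

Declan: ends 09:15 at or before Rohan starts 11:15 → clear.
Amara: starts 14:00 at or after Rohan ends 13:45 → clear.
Noor: starts 15:45 at or after Rohan ends 13:45 → clear.
Sofia: starts 16:45 at or after Rohan ends 13:45 → clear.
Nadia: starts 19:30 at or after Rohan ends 13:45 → clear.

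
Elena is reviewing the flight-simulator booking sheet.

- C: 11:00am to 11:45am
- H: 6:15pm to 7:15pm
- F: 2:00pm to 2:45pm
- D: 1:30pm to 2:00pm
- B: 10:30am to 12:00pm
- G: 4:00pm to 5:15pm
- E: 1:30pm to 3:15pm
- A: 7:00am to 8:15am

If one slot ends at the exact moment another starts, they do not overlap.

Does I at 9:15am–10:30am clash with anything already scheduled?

No — it doesn't clash with anything

A: ends 8:15am at or before I starts 9:15am → clear.
B: starts 10:30am at or after I ends 10:30am → clear.
C: starts 11:00am at or after I ends 10:30am → clear.
D: starts 1:30pm at or after I ends 10:30am → clear.
E: starts 1:30pm at or after I ends 10:30am → clear.
F: starts 2:00pm at or after I ends 10:30am → clear.
G: starts 4:00pm at or after I ends 10:30am → clear.
H: starts 6:15pm at or after I ends 10:30am → clear.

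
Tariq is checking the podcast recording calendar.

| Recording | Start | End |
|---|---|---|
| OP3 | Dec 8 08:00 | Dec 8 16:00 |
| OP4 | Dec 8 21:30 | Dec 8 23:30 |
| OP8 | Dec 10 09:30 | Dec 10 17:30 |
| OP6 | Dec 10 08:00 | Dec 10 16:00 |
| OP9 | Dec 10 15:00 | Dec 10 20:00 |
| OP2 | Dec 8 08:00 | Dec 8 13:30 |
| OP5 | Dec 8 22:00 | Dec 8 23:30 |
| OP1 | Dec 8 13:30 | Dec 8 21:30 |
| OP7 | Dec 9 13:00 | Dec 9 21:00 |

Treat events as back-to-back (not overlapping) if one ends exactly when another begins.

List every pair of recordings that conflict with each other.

OP1 & OP3, OP2 & OP3, OP4 & OP5, OP6 & OP8, OP6 & OP9, OP8 & OP9

Two intervals overlap when each starts before the other ends.
Sorted by start: OP2, OP3, OP1, OP4, OP5, OP7, OP6, OP8, OP9.
OP3 starts before OP2 ends → OP2 and OP3 overlap.
OP1 starts exactly when OP2 ends (back-to-back, no overlap), so OP2 has no further overlaps.
OP1 starts before OP3 ends → OP3 and OP1 overlap.
OP4 starts after OP3 ends, so OP3 has no further overlaps.
OP4 starts exactly when OP1 ends (back-to-back, no overlap), so OP1 has no further overlaps.
OP5 starts before OP4 ends → OP4 and OP5 overlap.
OP7 starts after OP4 ends, so OP4 has no further overlaps.
OP7 starts after OP5 ends, so OP5 has no further overlaps.
OP6 starts after OP7 ends, so OP7 has no further overlaps.
OP8 starts before OP6 ends → OP6 and OP8 overlap.
OP9 starts before OP6 ends → OP6 and OP9 overlap.
OP9 starts before OP8 ends → OP8 and OP9 overlap.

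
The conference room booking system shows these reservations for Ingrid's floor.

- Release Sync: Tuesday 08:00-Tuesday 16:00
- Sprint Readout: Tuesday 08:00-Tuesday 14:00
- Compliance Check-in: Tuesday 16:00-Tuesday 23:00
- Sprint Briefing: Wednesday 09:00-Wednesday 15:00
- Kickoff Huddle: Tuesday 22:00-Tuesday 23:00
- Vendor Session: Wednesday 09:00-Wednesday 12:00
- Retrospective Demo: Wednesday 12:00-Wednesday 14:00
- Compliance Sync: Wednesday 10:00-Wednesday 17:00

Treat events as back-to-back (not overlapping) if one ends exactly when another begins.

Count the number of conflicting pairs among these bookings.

Sorted by start: Release Sync, Sprint Readout, Compliance Check-in, Kickoff Huddle, Sprint Briefing, Vendor Session, Compliance Sync, Retrospective Demo.
Sprint Readout starts before Release Sync ends → Release Sync and Sprint Readout overlap.
Compliance Check-in starts exactly when Release Sync ends (back-to-back, no overlap); Release Sync is clear from here.
Compliance Check-in starts after Sprint Readout ends; Sprint Readout is clear from here.
Kickoff Huddle starts before Compliance Check-in ends → Compliance Check-in and Kickoff Huddle overlap.
Sprint Briefing starts after Compliance Check-in ends; Compliance Check-in is clear from here.
Sprint Briefing starts after Kickoff Huddle ends; Kickoff Huddle is clear from here.
Vendor Session starts before Sprint Briefing ends → Sprint Briefing and Vendor Session overlap.
Compliance Sync starts before Sprint Briefing ends → Sprint Briefing and Compliance Sync overlap.
Retrospective Demo starts before Sprint Briefing ends → Sprint Briefing and Retrospective Demo overlap.
Compliance Sync starts before Vendor Session ends → Vendor Session and Compliance Sync overlap.
Retrospective Demo starts exactly when Vendor Session ends (back-to-back, no overlap).
Retrospective Demo starts before Compliance Sync ends → Compliance Sync and Retrospective Demo overlap.
Overlapping pairs: Compliance Check-in & Kickoff Huddle, Compliance Sync & Retrospective Demo, Compliance Sync & Sprint Briefing, Compliance Sync & Vendor Session, Release Sync & Sprint Readout, Retrospective Demo & Sprint Briefing, Sprint Briefing & Vendor Session — 7 in total.

7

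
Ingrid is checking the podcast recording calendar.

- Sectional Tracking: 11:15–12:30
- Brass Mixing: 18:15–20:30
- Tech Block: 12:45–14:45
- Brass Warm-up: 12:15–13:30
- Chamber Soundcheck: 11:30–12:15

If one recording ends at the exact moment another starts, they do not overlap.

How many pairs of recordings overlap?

3

Sorted by start: Sectional Tracking, Chamber Soundcheck, Brass Warm-up, Tech Block, Brass Mixing.
Chamber Soundcheck starts before Sectional Tracking ends → Sectional Tracking and Chamber Soundcheck overlap.
Brass Warm-up starts before Sectional Tracking ends → Sectional Tracking and Brass Warm-up overlap.
Tech Block starts after Sectional Tracking ends, so nothing later overlaps Sectional Tracking either.
Brass Warm-up starts exactly when Chamber Soundcheck ends (back-to-back, no overlap), so nothing later overlaps Chamber Soundcheck either.
Tech Block starts before Brass Warm-up ends → Brass Warm-up and Tech Block overlap.
Brass Mixing starts after Brass Warm-up ends.
Brass Mixing starts after Tech Block ends.
Overlapping pairs: Brass Warm-up & Sectional Tracking, Brass Warm-up & Tech Block, Chamber Soundcheck & Sectional Tracking — 3 in total.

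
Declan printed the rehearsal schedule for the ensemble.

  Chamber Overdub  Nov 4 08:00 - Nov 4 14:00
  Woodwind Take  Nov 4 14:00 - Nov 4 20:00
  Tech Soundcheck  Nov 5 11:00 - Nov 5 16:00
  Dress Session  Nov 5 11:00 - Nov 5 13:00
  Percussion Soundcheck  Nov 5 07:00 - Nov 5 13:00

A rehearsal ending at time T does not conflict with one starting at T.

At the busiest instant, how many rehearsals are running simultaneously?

3

Sweep the timeline, counting +1 at each start and −1 at each end (ends before starts at a tie):
Nov 4 08:00 start Chamber Overdub → 1
Nov 4 14:00 end Chamber Overdub → 0
Nov 4 14:00 start Woodwind Take → 1
Nov 4 20:00 end Woodwind Take → 0
Nov 5 07:00 start Percussion Soundcheck → 1
Nov 5 11:00 start Dress Session → 2
Nov 5 11:00 start Tech Soundcheck → 3
Nov 5 13:00 end Dress Session → 2
Nov 5 13:00 end Percussion Soundcheck → 1
Nov 5 16:00 end Tech Soundcheck → 0
Peak is 3, at Nov 5 11:00 (Dress Session, Percussion Soundcheck, Tech Soundcheck).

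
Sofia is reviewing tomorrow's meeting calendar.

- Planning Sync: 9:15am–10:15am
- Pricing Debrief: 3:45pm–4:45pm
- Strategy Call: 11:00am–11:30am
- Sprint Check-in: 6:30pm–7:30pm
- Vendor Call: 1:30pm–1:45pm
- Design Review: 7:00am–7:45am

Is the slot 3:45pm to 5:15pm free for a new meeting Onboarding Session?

No — it overlaps Pricing Debrief

Design Review: ends 7:45am at or before Onboarding Session starts 3:45pm → clear.
Planning Sync: ends 10:15am at or before Onboarding Session starts 3:45pm → clear.
Strategy Call: ends 11:30am at or before Onboarding Session starts 3:45pm → clear.
Vendor Call: ends 1:45pm at or before Onboarding Session starts 3:45pm → clear.
Pricing Debrief: starts 3:45pm before Onboarding Session ends 5:15pm, and ends 4:45pm after Onboarding Session starts 3:45pm → overlap.
Sprint Check-in: starts 6:30pm at or after Onboarding Session ends 5:15pm → clear.
Onboarding Session overlaps Pricing Debrief.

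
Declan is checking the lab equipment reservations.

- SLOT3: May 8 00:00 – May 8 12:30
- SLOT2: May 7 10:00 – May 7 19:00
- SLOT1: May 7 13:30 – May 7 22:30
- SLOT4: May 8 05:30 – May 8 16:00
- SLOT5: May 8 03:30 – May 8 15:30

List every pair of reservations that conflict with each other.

SLOT1 & SLOT2, SLOT3 & SLOT4, SLOT3 & SLOT5, SLOT4 & SLOT5

Sorted by start: SLOT2, SLOT1, SLOT3, SLOT5, SLOT4.
SLOT1 starts before SLOT2 ends → SLOT2 and SLOT1 overlap.
SLOT3 starts after SLOT2 ends, so nothing later overlaps SLOT2 either.
SLOT3 starts after SLOT1 ends, so nothing later overlaps SLOT1 either.
SLOT5 starts before SLOT3 ends → SLOT3 and SLOT5 overlap.
SLOT4 starts before SLOT3 ends → SLOT3 and SLOT4 overlap.
SLOT4 starts before SLOT5 ends → SLOT5 and SLOT4 overlap.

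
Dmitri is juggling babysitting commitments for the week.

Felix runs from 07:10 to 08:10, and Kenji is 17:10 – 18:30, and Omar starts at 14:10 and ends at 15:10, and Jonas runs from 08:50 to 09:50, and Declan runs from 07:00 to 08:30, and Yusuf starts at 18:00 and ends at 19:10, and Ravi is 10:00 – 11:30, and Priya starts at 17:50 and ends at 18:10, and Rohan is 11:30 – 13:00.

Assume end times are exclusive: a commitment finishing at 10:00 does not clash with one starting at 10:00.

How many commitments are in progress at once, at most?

3

Sort all start/end points and keep a running count:
07:00 start Declan → 1
07:10 start Felix → 2
08:10 end Felix → 1
08:30 end Declan → 0
08:50 start Jonas → 1
09:50 end Jonas → 0
10:00 start Ravi → 1
11:30 end Ravi → 0
11:30 start Rohan → 1
13:00 end Rohan → 0
14:10 start Omar → 1
15:10 end Omar → 0
17:10 start Kenji → 1
17:50 start Priya → 2
18:00 start Yusuf → 3
18:10 end Priya → 2
18:30 end Kenji → 1
19:10 end Yusuf → 0
Peak is 3, at 18:00 (Kenji, Priya, Yusuf).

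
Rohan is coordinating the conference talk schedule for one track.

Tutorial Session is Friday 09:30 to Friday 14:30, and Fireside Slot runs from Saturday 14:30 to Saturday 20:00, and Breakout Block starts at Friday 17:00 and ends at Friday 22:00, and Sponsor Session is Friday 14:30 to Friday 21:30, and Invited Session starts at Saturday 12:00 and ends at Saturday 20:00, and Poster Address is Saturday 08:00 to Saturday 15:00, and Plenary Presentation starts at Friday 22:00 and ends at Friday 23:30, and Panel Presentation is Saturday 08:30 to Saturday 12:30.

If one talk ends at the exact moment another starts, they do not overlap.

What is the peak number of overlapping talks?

3

Sort all start/end points and keep a running count:
Friday 09:30 start Tutorial Session → 1
Friday 14:30 end Tutorial Session → 0
Friday 14:30 start Sponsor Session → 1
Friday 17:00 start Breakout Block → 2
Friday 21:30 end Sponsor Session → 1
Friday 22:00 end Breakout Block → 0
Friday 22:00 start Plenary Presentation → 1
Friday 23:30 end Plenary Presentation → 0
Saturday 08:00 start Poster Address → 1
Saturday 08:30 start Panel Presentation → 2
Saturday 12:00 start Invited Session → 3
Saturday 12:30 end Panel Presentation → 2
Saturday 14:30 start Fireside Slot → 3
Saturday 15:00 end Poster Address → 2
Saturday 20:00 end Fireside Slot → 1
Saturday 20:00 end Invited Session → 0
Peak is 3, at Saturday 12:00 (Invited Session, Panel Presentation, Poster Address).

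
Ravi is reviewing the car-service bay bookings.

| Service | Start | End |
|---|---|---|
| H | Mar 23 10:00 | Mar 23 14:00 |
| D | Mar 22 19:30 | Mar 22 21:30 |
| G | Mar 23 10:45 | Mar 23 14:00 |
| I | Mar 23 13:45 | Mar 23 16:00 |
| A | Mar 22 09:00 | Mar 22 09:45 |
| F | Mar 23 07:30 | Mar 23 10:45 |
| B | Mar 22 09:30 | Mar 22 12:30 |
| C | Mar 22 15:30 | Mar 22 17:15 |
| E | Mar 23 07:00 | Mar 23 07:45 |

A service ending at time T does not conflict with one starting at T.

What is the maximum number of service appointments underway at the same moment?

Sweep the timeline, counting +1 at each start and −1 at each end (ends before starts at a tie):
Mar 22 09:00 start A → 1
Mar 22 09:30 start B → 2
Mar 22 09:45 end A → 1
Mar 22 12:30 end B → 0
Mar 22 15:30 start C → 1
Mar 22 17:15 end C → 0
Mar 22 19:30 start D → 1
Mar 22 21:30 end D → 0
Mar 23 07:00 start E → 1
Mar 23 07:30 start F → 2
Mar 23 07:45 end E → 1
Mar 23 10:00 start H → 2
Mar 23 10:45 end F → 1
Mar 23 10:45 start G → 2
Mar 23 13:45 start I → 3
Mar 23 14:00 end G → 2
Mar 23 14:00 end H → 1
Mar 23 16:00 end I → 0
Peak is 3, at Mar 23 13:45 (G, H, I).

3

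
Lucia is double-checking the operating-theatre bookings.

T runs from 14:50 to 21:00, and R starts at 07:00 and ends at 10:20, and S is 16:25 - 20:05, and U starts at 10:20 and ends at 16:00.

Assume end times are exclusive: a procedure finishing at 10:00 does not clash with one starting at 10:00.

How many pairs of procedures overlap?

Sorted by start: R, U, T, S.
U starts exactly when R ends (back-to-back, no overlap); R is clear from here.
T starts before U ends → U and T overlap.
S starts after U ends.
S starts before T ends → T and S overlap.
Overlapping pairs: S & T, T & U — 2 in total.

2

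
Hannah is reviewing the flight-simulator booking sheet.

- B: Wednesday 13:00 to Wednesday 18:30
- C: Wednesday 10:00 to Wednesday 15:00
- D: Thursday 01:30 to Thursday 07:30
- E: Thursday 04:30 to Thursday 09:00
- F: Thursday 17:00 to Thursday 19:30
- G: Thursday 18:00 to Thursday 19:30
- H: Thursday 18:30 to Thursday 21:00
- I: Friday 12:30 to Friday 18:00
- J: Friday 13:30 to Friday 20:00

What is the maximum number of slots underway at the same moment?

Walk through starts and ends in time order (an end at T is processed before a start at T):
Wednesday 10:00 start C → 1
Wednesday 13:00 start B → 2
Wednesday 15:00 end C → 1
Wednesday 18:30 end B → 0
Thursday 01:30 start D → 1
Thursday 04:30 start E → 2
Thursday 07:30 end D → 1
Thursday 09:00 end E → 0
Thursday 17:00 start F → 1
Thursday 18:00 start G → 2
Thursday 18:30 start H → 3
Thursday 19:30 end F → 2
Thursday 19:30 end G → 1
Thursday 21:00 end H → 0
Friday 12:30 start I → 1
Friday 13:30 start J → 2
Friday 18:00 end I → 1
Friday 20:00 end J → 0
Peak is 3, at Thursday 18:30 (F, G, H).

3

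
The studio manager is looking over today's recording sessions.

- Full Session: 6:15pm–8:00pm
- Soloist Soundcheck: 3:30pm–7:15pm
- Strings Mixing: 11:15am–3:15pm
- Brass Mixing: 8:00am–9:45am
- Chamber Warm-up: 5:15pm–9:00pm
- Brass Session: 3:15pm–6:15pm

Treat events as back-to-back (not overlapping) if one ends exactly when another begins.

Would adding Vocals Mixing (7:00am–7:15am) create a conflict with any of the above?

No — it doesn't clash with anything

Brass Mixing: starts 8:00am at or after Vocals Mixing ends 7:15am → clear.
Strings Mixing: starts 11:15am at or after Vocals Mixing ends 7:15am → clear.
Brass Session: starts 3:15pm at or after Vocals Mixing ends 7:15am → clear.
Soloist Soundcheck: starts 3:30pm at or after Vocals Mixing ends 7:15am → clear.
Chamber Warm-up: starts 5:15pm at or after Vocals Mixing ends 7:15am → clear.
Full Session: starts 6:15pm at or after Vocals Mixing ends 7:15am → clear.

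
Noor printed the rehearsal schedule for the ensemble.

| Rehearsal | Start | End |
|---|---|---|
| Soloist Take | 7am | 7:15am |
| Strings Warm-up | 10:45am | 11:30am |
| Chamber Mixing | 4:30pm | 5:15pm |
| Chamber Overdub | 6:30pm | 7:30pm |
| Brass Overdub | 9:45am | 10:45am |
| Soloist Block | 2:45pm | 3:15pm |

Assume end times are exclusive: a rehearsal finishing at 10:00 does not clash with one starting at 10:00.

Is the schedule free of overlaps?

Sorted by start: Soloist Take, Brass Overdub, Strings Warm-up, Soloist Block, Chamber Mixing, Chamber Overdub.
Brass Overdub starts after Soloist Take ends — done with Soloist Take.
Strings Warm-up starts exactly when Brass Overdub ends (back-to-back, no overlap) — done with Brass Overdub.
Soloist Block starts after Strings Warm-up ends — done with Strings Warm-up.
Chamber Mixing starts after Soloist Block ends — done with Soloist Block.
Chamber Overdub starts after Chamber Mixing ends.
Every pair is clear; the schedule has no overlaps.

Yes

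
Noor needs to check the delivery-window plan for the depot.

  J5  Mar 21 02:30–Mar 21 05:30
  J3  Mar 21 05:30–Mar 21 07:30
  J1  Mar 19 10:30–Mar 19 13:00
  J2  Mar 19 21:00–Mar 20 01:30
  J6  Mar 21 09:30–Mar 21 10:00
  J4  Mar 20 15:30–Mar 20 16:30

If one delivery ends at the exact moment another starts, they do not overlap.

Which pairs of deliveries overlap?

no overlapping pairs

Sorted by start: J1, J2, J4, J5, J3, J6.
J2 starts after J1 ends — done with J1.
J4 starts after J2 ends — done with J2.
J5 starts after J4 ends — done with J4.
J3 starts exactly when J5 ends (back-to-back, no overlap) — done with J5.
J6 starts after J3 ends.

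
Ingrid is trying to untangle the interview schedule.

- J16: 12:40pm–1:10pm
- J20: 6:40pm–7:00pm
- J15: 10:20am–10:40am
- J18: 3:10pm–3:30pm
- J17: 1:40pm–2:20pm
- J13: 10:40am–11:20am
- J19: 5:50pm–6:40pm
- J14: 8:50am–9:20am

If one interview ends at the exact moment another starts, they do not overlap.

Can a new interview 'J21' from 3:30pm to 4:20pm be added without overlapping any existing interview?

Yes — the slot is free

J14: ends 9:20am at or before J21 starts 3:30pm → clear.
J15: ends 10:40am at or before J21 starts 3:30pm → clear.
J13: ends 11:20am at or before J21 starts 3:30pm → clear.
J16: ends 1:10pm at or before J21 starts 3:30pm → clear.
J17: ends 2:20pm at or before J21 starts 3:30pm → clear.
J18: ends 3:30pm at or before J21 starts 3:30pm → clear.
J19: starts 5:50pm at or after J21 ends 4:20pm → clear.
J20: starts 6:40pm at or after J21 ends 4:20pm → clear.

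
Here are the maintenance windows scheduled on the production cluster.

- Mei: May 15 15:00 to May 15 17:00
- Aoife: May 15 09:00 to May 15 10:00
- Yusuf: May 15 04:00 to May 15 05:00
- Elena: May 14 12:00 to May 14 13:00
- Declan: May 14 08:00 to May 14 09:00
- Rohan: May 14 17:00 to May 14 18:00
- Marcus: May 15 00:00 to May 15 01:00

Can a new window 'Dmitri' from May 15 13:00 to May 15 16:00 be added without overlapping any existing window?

Declan: ends May 14 09:00 at or before Dmitri starts May 15 13:00 → clear.
Elena: ends May 14 13:00 at or before Dmitri starts May 15 13:00 → clear.
Rohan: ends May 14 18:00 at or before Dmitri starts May 15 13:00 → clear.
Marcus: ends May 15 01:00 at or before Dmitri starts May 15 13:00 → clear.
Yusuf: ends May 15 05:00 at or before Dmitri starts May 15 13:00 → clear.
Aoife: ends May 15 10:00 at or before Dmitri starts May 15 13:00 → clear.
Mei: starts May 15 15:00 before Dmitri ends May 15 16:00, and ends May 15 17:00 after Dmitri starts May 15 13:00 → overlap.
Dmitri overlaps Mei.

No — it overlaps Mei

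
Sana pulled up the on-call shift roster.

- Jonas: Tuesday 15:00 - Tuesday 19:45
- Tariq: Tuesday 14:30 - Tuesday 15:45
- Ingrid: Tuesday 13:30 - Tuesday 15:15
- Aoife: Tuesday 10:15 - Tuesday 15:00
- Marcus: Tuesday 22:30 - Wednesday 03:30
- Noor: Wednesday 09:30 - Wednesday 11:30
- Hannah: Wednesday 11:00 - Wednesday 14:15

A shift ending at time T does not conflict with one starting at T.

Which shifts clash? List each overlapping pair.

Check each pair: they overlap iff neither finishes before the other starts.
Sorted by start: Aoife, Ingrid, Tariq, Jonas, Marcus, Noor, Hannah.
Ingrid starts before Aoife ends → Aoife and Ingrid overlap.
Tariq starts before Aoife ends → Aoife and Tariq overlap.
Jonas starts exactly when Aoife ends (back-to-back, no overlap) — done with Aoife.
Tariq starts before Ingrid ends → Ingrid and Tariq overlap.
Jonas starts before Ingrid ends → Ingrid and Jonas overlap.
Marcus starts after Ingrid ends — done with Ingrid.
Jonas starts before Tariq ends → Tariq and Jonas overlap.
Marcus starts after Tariq ends — done with Tariq.
Marcus starts after Jonas ends — done with Jonas.
Noor starts after Marcus ends — done with Marcus.
Hannah starts before Noor ends → Noor and Hannah overlap.

Aoife & Ingrid, Aoife & Tariq, Hannah & Noor, Ingrid & Jonas, Ingrid & Tariq, Jonas & Tariq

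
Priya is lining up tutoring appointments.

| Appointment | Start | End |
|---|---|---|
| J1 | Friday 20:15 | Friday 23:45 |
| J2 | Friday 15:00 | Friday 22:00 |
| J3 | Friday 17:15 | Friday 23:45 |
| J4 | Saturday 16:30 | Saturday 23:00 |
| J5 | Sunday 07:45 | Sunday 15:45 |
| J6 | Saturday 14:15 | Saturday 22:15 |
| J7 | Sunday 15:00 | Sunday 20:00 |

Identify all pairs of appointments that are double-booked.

J1 & J2, J1 & J3, J2 & J3, J4 & J6, J5 & J7

Sorted by start: J2, J3, J1, J6, J4, J5, J7.
J3 starts before J2 ends → J2 and J3 overlap.
J1 starts before J2 ends → J2 and J1 overlap.
J6 starts after J2 ends, so nothing later overlaps J2 either.
J1 starts before J3 ends → J3 and J1 overlap.
J6 starts after J3 ends, so nothing later overlaps J3 either.
J6 starts after J1 ends, so nothing later overlaps J1 either.
J4 starts before J6 ends → J6 and J4 overlap.
J5 starts after J6 ends, so nothing later overlaps J6 either.
J5 starts after J4 ends, so nothing later overlaps J4 either.
J7 starts before J5 ends → J5 and J7 overlap.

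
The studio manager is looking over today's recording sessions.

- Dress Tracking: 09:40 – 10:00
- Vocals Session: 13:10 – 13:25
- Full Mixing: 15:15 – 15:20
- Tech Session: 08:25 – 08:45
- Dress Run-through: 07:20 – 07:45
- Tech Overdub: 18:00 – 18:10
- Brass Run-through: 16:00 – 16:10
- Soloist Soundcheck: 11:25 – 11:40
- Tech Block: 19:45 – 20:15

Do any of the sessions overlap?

Sorted by start: Dress Run-through, Tech Session, Dress Tracking, Soloist Soundcheck, Vocals Session, Full Mixing, Brass Run-through, Tech Overdub, Tech Block.
Tech Session starts after Dress Run-through ends — done with Dress Run-through.
Dress Tracking starts after Tech Session ends — done with Tech Session.
Soloist Soundcheck starts after Dress Tracking ends — done with Dress Tracking.
Vocals Session starts after Soloist Soundcheck ends — done with Soloist Soundcheck.
Full Mixing starts after Vocals Session ends — done with Vocals Session.
Brass Run-through starts after Full Mixing ends — done with Full Mixing.
Tech Overdub starts after Brass Run-through ends — done with Brass Run-through.
Tech Block starts after Tech Overdub ends.
Every pair is clear; the schedule has no overlaps.

No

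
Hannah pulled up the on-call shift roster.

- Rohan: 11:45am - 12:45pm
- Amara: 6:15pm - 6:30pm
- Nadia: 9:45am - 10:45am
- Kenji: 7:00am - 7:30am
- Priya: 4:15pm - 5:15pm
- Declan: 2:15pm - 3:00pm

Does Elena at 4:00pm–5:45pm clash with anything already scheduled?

Yes — it overlaps Priya

Kenji: ends 7:30am at or before Elena starts 4:00pm → clear.
Nadia: ends 10:45am at or before Elena starts 4:00pm → clear.
Rohan: ends 12:45pm at or before Elena starts 4:00pm → clear.
Declan: ends 3:00pm at or before Elena starts 4:00pm → clear.
Priya: starts 4:15pm before Elena ends 5:45pm, and ends 5:15pm after Elena starts 4:00pm → overlap.
Amara: starts 6:15pm at or after Elena ends 5:45pm → clear.
Elena overlaps Priya.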